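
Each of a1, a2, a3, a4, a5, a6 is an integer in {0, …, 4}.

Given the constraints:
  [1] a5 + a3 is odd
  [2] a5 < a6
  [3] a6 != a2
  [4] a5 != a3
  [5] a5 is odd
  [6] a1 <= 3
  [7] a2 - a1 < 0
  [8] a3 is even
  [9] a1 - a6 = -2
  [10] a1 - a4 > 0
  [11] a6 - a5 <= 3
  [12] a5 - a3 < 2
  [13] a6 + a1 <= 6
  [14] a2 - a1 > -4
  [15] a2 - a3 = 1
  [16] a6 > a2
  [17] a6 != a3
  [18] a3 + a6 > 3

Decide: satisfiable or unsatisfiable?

Try a1 = 2, a2 = 1, a3 = 0, a4 = 0, a5 = 1, a6 = 4.
Check constraint 7: a2 - a1 = -1; constraint 9: a1 - a6 = -2; constraint 10: a1 - a4 = 2. The remaining constraints are straightforward to verify.

Satisfiable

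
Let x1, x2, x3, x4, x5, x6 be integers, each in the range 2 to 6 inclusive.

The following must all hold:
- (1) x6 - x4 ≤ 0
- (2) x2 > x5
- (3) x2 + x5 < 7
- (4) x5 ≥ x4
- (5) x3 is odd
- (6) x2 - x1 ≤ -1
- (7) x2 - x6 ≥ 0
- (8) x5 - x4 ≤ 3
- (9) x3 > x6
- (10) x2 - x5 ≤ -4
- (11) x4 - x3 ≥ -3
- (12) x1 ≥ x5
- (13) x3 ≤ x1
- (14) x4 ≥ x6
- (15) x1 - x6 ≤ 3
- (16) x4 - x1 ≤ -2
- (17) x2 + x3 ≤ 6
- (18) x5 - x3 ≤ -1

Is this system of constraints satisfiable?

Constraints 7, 10, 11, 15, 16, and 18 give x2 − x6 ≥ 0, x6 − x1 ≥ -3, x1 − x4 ≥ 2, x4 − x3 ≥ -3, x3 − x5 ≥ 1, x5 − x2 ≥ 4.
Adding all 6 inequalities: the left sides telescope to 0, and the right sides sum to 0 + (-3) + 2 + (-3) + 1 + 4 = 1. So 0 ≥ 1, which is false.

Unsatisfiable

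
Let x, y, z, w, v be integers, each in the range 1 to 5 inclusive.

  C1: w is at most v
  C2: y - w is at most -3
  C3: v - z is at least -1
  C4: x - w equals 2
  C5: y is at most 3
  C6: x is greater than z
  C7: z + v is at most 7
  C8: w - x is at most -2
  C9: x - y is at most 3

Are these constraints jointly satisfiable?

Unsatisfiable

Constraints 2, 8, and 9 give y − x ≥ -3, x − w ≥ 2, w − y ≥ 3.
Adding all 3 inequalities: the left sides telescope to 0, and the right sides sum to (-3) + 2 + 3 = 2. So 0 ≥ 2, which is false.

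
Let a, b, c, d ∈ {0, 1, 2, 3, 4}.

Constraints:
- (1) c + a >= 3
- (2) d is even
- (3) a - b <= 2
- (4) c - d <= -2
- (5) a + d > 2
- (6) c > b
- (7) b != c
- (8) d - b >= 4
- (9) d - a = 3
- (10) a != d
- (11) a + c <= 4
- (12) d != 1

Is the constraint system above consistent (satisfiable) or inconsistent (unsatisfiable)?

Satisfiable

One satisfying assignment is a = 1, b = 0, c = 2, d = 4.
For the less obvious constraints — constraint 1: c + a = 3; constraint 3: a - b = 1; constraint 4: c - d = -2 — and the others hold by inspection.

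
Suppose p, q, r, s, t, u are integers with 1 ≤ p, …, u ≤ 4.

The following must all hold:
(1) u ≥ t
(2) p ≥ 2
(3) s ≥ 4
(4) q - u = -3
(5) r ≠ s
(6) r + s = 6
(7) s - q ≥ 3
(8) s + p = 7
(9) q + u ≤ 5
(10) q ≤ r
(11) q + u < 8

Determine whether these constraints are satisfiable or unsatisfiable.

Take p = 3, q = 1, r = 2, s = 4, t = 2, u = 4. Then constraint 4: q - u = -3; constraint 6: r + s = 6, and every other listed constraint is also met.

Satisfiable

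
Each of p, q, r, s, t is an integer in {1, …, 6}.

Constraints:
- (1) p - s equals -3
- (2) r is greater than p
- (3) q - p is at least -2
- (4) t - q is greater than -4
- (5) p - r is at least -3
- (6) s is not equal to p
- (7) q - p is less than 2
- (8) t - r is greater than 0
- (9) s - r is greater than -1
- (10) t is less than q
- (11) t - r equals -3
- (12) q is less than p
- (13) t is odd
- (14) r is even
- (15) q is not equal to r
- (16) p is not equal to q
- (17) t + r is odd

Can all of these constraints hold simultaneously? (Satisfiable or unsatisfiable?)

Unsatisfiable

Constraints 2, 8, 10, and 12 give q < p, p < r, r < t, t < q. Chaining: q < p < r < t < q, which forces q < q — impossible.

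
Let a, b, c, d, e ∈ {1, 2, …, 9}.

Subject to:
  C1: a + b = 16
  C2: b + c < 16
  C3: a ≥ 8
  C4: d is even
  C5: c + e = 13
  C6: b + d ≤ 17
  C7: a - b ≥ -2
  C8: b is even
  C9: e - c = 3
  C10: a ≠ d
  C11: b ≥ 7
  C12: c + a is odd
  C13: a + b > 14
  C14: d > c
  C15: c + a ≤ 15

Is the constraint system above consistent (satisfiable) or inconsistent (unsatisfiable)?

Try a = 8, b = 8, c = 5, d = 6, e = 8.
Check constraint 1: a + b = 16; constraint 2: b + c = 13. The remaining constraints are straightforward to verify.

Satisfiable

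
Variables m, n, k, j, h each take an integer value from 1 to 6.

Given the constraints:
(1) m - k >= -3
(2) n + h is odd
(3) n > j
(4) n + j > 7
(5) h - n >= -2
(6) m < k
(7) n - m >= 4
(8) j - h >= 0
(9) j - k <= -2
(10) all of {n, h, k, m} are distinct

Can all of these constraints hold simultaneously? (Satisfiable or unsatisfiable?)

Unsatisfiable

Constraints 1, 5, 7, 8, and 9 give h − n ≥ -2, n − m ≥ 4, m − k ≥ -3, k − j ≥ 2, j − h ≥ 0.
Adding all 5 inequalities: the left sides telescope to 0, and the right sides sum to (-2) + 4 + (-3) + 2 + 0 = 1. So 0 ≥ 1, which is false.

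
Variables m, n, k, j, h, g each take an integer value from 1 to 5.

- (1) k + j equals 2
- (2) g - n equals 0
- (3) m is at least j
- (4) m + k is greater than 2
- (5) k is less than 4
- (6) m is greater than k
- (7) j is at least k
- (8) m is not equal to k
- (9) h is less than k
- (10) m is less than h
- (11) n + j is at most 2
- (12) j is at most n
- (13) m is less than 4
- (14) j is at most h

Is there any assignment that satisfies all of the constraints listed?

Unsatisfiable

Constraints 6, 9, and 10 give h < k, k < m, m < h. Chaining: h < k < m < h, which forces h < h — impossible.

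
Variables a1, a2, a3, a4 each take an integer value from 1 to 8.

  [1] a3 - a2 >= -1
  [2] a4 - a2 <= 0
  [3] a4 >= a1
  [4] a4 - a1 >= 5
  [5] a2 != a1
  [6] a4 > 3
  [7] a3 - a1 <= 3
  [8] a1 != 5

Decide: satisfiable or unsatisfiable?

Constraints 1, 2, 4, and 7 give a1 − a3 ≥ -3, a3 − a2 ≥ -1, a2 − a4 ≥ 0, a4 − a1 ≥ 5.
Adding all 4 inequalities: the left sides telescope to 0, and the right sides sum to (-3) + (-1) + 0 + 5 = 1. So 0 ≥ 1, which is false.

Unsatisfiable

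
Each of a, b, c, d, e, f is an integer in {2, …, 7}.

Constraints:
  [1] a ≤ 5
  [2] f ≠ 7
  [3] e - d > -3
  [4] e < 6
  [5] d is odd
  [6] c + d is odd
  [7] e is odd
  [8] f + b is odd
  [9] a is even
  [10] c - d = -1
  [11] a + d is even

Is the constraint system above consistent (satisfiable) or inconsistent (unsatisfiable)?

Constraint 9 makes a even and constraint 5 makes d odd, so a + d must be odd. Constraint 11 says a + d is even — contradiction.

Unsatisfiable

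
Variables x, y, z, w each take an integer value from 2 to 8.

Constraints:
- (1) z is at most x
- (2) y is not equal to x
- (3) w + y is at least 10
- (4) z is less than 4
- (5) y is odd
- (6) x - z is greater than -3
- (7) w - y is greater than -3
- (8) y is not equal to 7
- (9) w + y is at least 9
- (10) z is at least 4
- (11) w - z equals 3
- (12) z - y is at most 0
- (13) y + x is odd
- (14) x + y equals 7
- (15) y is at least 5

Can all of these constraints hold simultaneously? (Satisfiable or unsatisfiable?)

From constraints 1 and 10: x ≥ z ≥ 4. From constraint 15: y ≥ 5. Hence x + y ≥ 9. But constraint 14 requires x + y = 7, and 7 < 9. Contradiction.

Unsatisfiable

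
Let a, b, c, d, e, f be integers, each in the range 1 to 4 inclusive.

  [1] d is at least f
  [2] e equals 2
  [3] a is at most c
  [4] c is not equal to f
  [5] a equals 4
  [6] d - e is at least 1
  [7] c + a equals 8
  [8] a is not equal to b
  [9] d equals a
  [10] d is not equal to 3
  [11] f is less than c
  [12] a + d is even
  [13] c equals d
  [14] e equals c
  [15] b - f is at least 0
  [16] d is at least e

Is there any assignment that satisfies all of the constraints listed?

Unsatisfiable

Constraint 2 fixes e = 2 and constraint 5 fixes a = 4. Constraints 9, 13, and 14 give e = c = d = a, so e = a. But 2 ≠ 4 — contradiction.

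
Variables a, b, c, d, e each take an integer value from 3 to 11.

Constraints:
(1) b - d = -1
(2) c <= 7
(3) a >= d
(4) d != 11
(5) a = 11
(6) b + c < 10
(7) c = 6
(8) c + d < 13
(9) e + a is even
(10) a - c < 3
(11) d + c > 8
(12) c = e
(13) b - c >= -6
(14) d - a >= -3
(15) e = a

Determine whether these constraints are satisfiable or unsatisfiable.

Constraint 7 fixes c = 6 and constraint 5 fixes a = 11. Constraints 12 and 15 give c = e = a, so c = a. But 6 ≠ 11 — contradiction.

Unsatisfiable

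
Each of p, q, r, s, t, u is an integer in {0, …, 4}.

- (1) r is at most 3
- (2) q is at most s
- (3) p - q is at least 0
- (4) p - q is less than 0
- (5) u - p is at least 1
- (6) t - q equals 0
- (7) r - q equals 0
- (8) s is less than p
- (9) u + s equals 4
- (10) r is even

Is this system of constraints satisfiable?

Constraints 2, 4, and 8 give s < p, p < q, q ≤ s. Chaining: s < p < q ≤ s, which forces s < s — impossible.

Unsatisfiable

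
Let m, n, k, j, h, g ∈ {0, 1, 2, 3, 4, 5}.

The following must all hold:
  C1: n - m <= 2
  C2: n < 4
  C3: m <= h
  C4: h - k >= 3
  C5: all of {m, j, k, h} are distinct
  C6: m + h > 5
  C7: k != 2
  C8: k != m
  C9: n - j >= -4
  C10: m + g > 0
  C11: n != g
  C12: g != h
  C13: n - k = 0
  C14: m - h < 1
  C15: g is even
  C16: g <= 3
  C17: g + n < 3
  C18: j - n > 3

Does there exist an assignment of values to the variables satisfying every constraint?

One satisfying assignment is m = 2, n = 1, k = 1, j = 5, h = 4, g = 0.
For the less obvious constraints — constraint 1: n - m = -1; constraint 4: h - k = 3 — and the others hold by inspection.

Satisfiable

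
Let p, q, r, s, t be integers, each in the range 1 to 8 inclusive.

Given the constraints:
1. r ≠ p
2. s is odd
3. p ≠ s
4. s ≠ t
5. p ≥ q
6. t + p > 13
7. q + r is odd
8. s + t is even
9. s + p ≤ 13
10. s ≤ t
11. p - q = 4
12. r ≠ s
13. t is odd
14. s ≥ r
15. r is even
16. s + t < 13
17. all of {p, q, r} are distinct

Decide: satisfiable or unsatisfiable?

Setting (p, q, r, s, t) = (7, 3, 4, 5, 7) satisfies everything: constraint 6: t + p = 14; constraint 9: s + p = 12, and the others follow.

Satisfiable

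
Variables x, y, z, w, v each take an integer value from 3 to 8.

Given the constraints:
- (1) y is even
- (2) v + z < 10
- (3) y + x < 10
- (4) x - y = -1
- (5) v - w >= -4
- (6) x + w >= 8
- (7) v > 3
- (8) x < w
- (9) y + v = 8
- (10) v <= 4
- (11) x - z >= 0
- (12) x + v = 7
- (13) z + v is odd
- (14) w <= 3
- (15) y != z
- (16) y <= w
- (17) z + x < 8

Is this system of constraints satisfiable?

From constraints 14 and 16: y ≤ w ≤ 3. From constraint 10: v ≤ 4. Hence y + v ≤ 7. But constraint 9 requires y + v = 8, and 8 > 7. Contradiction.

Unsatisfiable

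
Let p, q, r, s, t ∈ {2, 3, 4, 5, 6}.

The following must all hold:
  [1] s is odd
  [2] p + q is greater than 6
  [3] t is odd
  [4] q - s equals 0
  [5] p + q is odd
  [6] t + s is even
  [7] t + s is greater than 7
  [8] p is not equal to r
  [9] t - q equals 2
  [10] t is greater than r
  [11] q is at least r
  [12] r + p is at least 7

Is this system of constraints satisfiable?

Satisfiable

The assignment p = 6, q = 3, r = 3, s = 3, t = 5 works:
  constraint 2 holds since p + q = 9.
  constraint 4 holds since q - s = 0.
  constraint 7 holds since t + s = 8.
The rest check out directly.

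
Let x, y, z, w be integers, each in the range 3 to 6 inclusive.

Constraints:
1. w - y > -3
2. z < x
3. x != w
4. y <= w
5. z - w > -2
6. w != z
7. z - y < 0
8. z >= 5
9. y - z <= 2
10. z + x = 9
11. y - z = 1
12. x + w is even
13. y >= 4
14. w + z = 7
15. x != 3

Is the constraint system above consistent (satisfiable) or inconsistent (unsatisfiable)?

Unsatisfiable

From constraints 4 and 13: w ≥ y ≥ 4. From constraint 8: z ≥ 5. Hence w + z ≥ 9. But constraint 14 requires w + z = 7, and 7 < 9. Contradiction.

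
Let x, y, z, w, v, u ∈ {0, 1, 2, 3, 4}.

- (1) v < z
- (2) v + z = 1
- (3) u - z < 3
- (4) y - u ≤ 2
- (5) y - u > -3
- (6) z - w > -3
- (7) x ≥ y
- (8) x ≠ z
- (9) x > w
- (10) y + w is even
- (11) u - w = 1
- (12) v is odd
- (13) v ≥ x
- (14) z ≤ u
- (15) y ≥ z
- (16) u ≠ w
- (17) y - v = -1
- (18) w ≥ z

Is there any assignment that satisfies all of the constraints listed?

Unsatisfiable

Constraints 1, 9, 13, and 18 give w < x, x ≤ v, v < z, z ≤ w. Chaining: w < x ≤ v < z ≤ w, which forces w < w — impossible.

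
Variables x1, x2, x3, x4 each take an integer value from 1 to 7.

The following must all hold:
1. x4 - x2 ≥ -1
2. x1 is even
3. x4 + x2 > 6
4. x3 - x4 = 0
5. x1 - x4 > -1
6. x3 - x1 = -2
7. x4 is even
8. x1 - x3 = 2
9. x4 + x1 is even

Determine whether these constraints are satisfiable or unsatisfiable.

Try x1 = 6, x2 = 3, x3 = 4, x4 = 4.
Check constraint 1: x4 - x2 = 1; constraint 3: x4 + x2 = 7. The remaining constraints are straightforward to verify.

Satisfiable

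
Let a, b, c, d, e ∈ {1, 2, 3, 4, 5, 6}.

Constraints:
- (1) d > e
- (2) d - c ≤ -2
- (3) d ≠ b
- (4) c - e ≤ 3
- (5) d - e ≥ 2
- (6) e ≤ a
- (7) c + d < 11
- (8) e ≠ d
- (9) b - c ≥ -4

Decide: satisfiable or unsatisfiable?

Constraints 2, 4, and 5 give e − c ≥ -3, c − d ≥ 2, d − e ≥ 2.
Adding all 3 inequalities: the left sides telescope to 0, and the right sides sum to (-3) + 2 + 2 = 1. So 0 ≥ 1, which is false.

Unsatisfiable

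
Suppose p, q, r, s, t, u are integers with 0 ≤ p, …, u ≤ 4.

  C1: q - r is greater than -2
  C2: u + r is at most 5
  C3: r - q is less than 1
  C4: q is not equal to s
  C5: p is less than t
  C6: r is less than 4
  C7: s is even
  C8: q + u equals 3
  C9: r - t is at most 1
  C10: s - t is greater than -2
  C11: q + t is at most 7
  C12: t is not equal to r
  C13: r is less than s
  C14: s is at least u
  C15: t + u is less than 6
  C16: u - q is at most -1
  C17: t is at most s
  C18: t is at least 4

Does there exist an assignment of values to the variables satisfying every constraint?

Satisfiable

The assignment p = 0, q = 3, r = 3, s = 4, t = 4, u = 0 works:
  constraint 1 holds since q - r = 0.
  constraint 2 holds since u + r = 3.
The rest check out directly.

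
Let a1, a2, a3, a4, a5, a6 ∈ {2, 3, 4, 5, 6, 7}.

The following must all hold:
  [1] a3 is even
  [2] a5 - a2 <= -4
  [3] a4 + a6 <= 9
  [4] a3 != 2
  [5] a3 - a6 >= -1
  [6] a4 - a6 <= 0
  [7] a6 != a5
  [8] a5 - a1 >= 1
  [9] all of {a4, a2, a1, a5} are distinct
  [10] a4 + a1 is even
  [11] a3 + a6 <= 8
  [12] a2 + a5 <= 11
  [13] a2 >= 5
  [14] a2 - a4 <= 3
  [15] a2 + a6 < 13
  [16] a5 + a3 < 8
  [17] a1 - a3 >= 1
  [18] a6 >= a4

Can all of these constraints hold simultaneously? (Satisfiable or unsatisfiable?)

Unsatisfiable

Constraints 2, 5, 6, 8, 14, and 17 give a3 − a6 ≥ -1, a6 − a4 ≥ 0, a4 − a2 ≥ -3, a2 − a5 ≥ 4, a5 − a1 ≥ 1, a1 − a3 ≥ 1.
Adding all 6 inequalities: the left sides telescope to 0, and the right sides sum to (-1) + 0 + (-3) + 4 + 1 + 1 = 2. So 0 ≥ 2, which is false.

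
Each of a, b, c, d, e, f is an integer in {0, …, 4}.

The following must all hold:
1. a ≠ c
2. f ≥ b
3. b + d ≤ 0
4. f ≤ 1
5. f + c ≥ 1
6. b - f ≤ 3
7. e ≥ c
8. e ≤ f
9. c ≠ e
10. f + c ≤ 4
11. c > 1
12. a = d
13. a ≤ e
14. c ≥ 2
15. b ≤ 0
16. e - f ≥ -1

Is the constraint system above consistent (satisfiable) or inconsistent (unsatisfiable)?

Unsatisfiable

From constraints 7 and 14: e ≥ c and c ≥ 2, so e ≥ 2. From constraints 4 and 8: e ≤ f and f ≤ 1, so e ≤ 1. But 1 < 2, so no value of e works.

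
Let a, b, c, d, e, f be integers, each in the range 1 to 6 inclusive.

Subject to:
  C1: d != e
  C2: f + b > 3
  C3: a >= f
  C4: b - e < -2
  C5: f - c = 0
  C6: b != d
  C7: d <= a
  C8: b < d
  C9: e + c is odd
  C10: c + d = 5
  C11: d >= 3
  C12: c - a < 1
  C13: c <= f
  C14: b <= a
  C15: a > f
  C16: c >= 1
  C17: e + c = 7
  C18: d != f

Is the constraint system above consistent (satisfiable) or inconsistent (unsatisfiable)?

Satisfiable

The assignment a = 3, b = 2, c = 2, d = 3, e = 5, f = 2 works:
  constraint 2 holds since f + b = 4.
  constraint 4 holds since b - e = -3.
The rest check out directly.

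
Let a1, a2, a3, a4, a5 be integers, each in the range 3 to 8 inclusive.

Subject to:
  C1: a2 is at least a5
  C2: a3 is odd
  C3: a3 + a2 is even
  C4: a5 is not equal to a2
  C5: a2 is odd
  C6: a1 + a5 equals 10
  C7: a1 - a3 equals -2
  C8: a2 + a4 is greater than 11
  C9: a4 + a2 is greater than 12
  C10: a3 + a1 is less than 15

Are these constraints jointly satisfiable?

Try a1 = 5, a2 = 7, a3 = 7, a4 = 7, a5 = 5.
Check constraint 6: a1 + a5 = 10; constraint 7: a1 - a3 = -2. The remaining constraints are straightforward to verify.

Satisfiable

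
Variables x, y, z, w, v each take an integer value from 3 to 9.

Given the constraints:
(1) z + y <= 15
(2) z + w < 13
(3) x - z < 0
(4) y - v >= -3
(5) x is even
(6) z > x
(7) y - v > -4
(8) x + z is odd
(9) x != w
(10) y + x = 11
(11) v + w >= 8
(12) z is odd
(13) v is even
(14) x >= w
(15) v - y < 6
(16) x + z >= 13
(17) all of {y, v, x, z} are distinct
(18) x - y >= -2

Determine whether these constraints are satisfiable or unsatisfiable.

Satisfiable

One satisfying assignment is x = 6, y = 5, z = 9, w = 3, v = 8.
For the less obvious constraints — constraint 1: z + y = 14; constraint 2: z + w = 12; constraint 3: x - z = -3 — and the others hold by inspection.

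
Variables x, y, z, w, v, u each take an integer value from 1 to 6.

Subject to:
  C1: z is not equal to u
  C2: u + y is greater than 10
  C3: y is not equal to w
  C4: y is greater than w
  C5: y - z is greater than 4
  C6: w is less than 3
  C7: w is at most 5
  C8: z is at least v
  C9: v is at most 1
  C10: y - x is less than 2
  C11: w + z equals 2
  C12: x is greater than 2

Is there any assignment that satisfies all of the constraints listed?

Satisfiable

Take x = 6, y = 6, z = 1, w = 1, v = 1, u = 5. Then constraint 2: u + y = 11; constraint 5: y - z = 5; constraint 10: y - x = 0, and every other listed constraint is also met.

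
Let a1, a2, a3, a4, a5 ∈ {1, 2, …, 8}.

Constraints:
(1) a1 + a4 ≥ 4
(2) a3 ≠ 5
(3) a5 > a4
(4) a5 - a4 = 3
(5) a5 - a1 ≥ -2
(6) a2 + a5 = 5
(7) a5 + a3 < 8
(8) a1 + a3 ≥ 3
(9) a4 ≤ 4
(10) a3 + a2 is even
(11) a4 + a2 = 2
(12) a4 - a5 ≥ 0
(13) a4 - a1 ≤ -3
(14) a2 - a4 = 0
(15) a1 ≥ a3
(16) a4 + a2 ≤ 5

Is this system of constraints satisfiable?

Unsatisfiable

Constraints 5, 12, and 13 give a4 − a5 ≥ 0, a5 − a1 ≥ -2, a1 − a4 ≥ 3.
Adding all 3 inequalities: the left sides telescope to 0, and the right sides sum to 0 + (-2) + 3 = 1. So 0 ≥ 1, which is false.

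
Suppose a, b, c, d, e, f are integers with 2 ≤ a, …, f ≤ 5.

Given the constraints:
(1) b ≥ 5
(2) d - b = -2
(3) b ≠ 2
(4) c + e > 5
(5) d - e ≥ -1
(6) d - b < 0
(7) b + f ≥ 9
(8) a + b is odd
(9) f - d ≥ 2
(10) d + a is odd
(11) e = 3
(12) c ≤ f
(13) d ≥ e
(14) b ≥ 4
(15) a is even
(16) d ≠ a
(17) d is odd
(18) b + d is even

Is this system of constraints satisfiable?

Satisfiable

Try a = 4, b = 5, c = 3, d = 3, e = 3, f = 5.
Check constraint 2: d - b = -2; constraint 4: c + e = 6; constraint 5: d - e = 0. The remaining constraints are straightforward to verify.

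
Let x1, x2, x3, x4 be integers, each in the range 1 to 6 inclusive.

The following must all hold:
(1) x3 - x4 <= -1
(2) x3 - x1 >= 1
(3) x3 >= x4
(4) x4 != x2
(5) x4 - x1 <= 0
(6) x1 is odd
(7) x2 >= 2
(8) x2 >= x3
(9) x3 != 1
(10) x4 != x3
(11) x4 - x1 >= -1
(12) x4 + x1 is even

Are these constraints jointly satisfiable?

Constraints 1, 2, and 5 give x4 − x3 ≥ 1, x3 − x1 ≥ 1, x1 − x4 ≥ 0.
Adding all 3 inequalities: the left sides telescope to 0, and the right sides sum to 1 + 1 + 0 = 2. So 0 ≥ 2, which is false.

Unsatisfiable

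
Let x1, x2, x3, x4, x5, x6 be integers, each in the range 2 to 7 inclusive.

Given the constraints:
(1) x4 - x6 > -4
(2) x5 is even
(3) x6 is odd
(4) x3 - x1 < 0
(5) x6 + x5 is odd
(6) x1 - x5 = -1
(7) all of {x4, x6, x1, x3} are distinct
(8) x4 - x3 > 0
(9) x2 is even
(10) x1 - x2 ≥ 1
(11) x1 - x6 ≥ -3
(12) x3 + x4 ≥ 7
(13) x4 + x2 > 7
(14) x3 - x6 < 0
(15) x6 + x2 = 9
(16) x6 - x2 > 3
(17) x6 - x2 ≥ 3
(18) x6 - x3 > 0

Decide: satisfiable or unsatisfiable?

Satisfiable

Setting (x1, x2, x3, x4, x5, x6) = (5, 2, 4, 6, 6, 7) satisfies everything: constraint 1: x4 - x6 = -1; constraint 4: x3 - x1 = -1, and the others follow.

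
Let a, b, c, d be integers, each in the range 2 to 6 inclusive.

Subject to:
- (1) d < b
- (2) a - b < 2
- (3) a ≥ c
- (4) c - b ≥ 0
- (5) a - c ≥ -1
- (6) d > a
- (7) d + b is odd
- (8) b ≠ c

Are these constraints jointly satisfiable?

Constraints 1, 3, 4, and 6 give a < d, d < b, b ≤ c, c ≤ a. Chaining: a < d < b ≤ c ≤ a, which forces a < a — impossible.

Unsatisfiable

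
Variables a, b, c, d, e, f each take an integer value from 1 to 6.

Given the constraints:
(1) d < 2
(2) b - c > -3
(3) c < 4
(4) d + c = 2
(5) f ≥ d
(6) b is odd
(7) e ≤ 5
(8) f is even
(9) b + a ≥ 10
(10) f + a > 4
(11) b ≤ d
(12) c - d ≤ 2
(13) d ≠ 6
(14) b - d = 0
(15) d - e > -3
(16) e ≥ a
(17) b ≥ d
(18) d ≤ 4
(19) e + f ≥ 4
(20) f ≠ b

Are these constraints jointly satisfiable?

Unsatisfiable

From constraints 11 and 18: b ≤ d ≤ 4. From constraints 7 and 16: a ≤ e ≤ 5. Hence b + a ≤ 9. But constraint 9 requires b + a ≥ 10, and 10 > 9. Contradiction.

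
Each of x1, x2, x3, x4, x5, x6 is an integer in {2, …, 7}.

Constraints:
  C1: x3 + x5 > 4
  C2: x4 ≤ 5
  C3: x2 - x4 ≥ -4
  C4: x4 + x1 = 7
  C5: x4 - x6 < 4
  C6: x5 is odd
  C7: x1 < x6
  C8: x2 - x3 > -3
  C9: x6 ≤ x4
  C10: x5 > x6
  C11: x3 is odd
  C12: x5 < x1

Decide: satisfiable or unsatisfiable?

Unsatisfiable

Constraints 7, 10, and 12 give x5 < x1, x1 < x6, x6 < x5. Chaining: x5 < x1 < x6 < x5, which forces x5 < x5 — impossible.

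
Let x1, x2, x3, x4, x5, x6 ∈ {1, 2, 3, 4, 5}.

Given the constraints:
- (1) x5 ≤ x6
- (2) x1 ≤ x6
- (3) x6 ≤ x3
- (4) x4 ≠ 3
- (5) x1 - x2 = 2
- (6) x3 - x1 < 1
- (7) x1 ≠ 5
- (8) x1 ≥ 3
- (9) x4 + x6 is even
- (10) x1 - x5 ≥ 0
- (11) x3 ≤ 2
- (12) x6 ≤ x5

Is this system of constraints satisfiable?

From constraints 2 and 8: x6 ≥ x1 and x1 ≥ 3, so x6 ≥ 3. From constraints 3 and 11: x6 ≤ x3 and x3 ≤ 2, so x6 ≤ 2. But 2 < 3, so no value of x6 works.

Unsatisfiable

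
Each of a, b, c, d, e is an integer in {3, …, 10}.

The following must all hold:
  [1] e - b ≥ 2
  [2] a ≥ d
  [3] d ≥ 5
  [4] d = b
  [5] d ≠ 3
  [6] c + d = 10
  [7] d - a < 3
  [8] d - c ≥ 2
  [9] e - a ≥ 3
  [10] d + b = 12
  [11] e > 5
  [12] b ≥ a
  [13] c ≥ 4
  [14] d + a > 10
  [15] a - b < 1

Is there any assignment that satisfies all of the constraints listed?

The assignment a = 6, b = 6, c = 4, d = 6, e = 10 works:
  constraint 1 holds since e - b = 4.
  constraint 6 holds since c + d = 10.
  constraint 7 holds since d - a = 0.
The rest check out directly.

Satisfiable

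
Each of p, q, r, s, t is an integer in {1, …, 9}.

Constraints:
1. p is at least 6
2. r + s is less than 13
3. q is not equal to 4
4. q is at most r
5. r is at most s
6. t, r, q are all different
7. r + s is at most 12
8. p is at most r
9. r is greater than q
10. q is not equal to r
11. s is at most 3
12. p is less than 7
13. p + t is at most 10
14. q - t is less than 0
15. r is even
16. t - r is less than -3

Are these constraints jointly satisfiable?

Unsatisfiable

From constraints 1 and 8: r ≥ p and p ≥ 6, so r ≥ 6. From constraints 5 and 11: r ≤ s and s ≤ 3, so r ≤ 3. But 3 < 6, so no value of r works.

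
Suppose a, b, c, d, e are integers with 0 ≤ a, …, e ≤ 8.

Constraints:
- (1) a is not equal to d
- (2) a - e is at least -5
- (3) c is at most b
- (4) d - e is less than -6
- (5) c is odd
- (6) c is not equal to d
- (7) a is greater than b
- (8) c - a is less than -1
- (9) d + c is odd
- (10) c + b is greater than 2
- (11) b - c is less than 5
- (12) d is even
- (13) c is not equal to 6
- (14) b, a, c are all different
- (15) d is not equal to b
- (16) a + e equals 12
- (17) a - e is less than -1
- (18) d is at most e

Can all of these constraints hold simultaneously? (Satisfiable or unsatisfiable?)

The assignment a = 4, b = 3, c = 1, d = 0, e = 8 works:
  constraint 2 holds since a - e = -4.
  constraint 4 holds since d - e = -8.
  constraint 8 holds since c - a = -3.
The rest check out directly.

Satisfiable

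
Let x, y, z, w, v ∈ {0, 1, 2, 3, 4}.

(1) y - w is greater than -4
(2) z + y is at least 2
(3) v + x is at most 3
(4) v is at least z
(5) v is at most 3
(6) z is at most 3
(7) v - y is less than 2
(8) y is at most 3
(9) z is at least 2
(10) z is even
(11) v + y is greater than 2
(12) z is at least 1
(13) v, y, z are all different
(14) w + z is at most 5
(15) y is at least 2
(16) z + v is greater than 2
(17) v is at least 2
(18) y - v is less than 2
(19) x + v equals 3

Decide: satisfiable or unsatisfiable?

Unsatisfiable

Constraints 5, 6, 8, 9, 15, and 17 confine each of v, y, z to the 2 values {2, 3}.
Constraint 13 requires all 3 of them to be distinct, but only 2 values are available — impossible by the pigeonhole principle.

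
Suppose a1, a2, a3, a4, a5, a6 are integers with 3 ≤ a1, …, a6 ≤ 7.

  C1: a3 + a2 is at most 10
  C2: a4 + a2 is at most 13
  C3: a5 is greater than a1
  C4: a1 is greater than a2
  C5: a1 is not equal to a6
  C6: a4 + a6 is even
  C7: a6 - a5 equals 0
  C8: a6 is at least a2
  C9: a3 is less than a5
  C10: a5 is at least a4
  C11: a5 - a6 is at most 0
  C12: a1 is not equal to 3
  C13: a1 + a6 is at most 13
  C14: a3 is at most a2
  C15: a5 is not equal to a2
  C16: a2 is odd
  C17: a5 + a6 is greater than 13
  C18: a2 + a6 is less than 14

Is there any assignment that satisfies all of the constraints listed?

Satisfiable

Take a1 = 6, a2 = 5, a3 = 3, a4 = 7, a5 = 7, a6 = 7. Then constraint 1: a3 + a2 = 8; constraint 2: a4 + a2 = 12, and every other listed constraint is also met.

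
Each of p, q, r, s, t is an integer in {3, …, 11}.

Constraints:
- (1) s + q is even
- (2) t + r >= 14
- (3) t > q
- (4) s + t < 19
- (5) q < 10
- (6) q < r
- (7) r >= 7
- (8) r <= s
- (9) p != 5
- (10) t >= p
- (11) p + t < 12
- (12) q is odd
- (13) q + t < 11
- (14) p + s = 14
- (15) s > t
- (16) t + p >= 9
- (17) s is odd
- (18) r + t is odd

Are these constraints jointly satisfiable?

Try p = 3, q = 3, r = 9, s = 11, t = 6.
Check constraint 2: t + r = 15; constraint 4: s + t = 17; constraint 11: p + t = 9. The remaining constraints are straightforward to verify.

Satisfiable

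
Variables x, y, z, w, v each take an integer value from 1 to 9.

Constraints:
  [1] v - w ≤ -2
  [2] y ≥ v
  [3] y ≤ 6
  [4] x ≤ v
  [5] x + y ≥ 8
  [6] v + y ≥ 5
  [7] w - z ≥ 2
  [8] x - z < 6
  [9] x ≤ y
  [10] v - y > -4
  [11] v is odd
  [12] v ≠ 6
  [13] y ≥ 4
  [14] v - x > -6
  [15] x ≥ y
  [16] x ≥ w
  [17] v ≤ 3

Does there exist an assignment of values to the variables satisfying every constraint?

From constraints 13 and 15: x ≥ y and y ≥ 4, so x ≥ 4. From constraints 4 and 17: x ≤ v and v ≤ 3, so x ≤ 3. But 3 < 4, so no value of x works.

Unsatisfiable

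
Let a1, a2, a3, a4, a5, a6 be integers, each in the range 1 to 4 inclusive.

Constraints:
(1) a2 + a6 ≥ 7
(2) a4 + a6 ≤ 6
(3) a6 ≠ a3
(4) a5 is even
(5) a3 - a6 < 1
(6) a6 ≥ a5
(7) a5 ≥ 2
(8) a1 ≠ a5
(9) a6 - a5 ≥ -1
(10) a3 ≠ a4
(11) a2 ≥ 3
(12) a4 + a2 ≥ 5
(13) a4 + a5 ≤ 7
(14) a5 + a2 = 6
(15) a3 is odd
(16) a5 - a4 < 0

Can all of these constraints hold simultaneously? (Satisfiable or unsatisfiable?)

Satisfiable

One satisfying assignment is a1 = 4, a2 = 4, a3 = 1, a4 = 3, a5 = 2, a6 = 3.
For the less obvious constraints — constraint 1: a2 + a6 = 7; constraint 2: a4 + a6 = 6; constraint 5: a3 - a6 = -2 — and the others hold by inspection.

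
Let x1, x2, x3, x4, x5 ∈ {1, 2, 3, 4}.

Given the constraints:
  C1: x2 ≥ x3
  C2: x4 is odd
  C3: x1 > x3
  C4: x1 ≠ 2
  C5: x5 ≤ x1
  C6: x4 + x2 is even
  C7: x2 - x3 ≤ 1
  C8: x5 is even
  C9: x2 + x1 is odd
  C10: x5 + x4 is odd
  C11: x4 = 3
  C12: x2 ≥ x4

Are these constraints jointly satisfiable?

Satisfiable

The assignment x1 = 4, x2 = 3, x3 = 2, x4 = 3, x5 = 4 works:
  constraint 2 holds since x4 = 3 is odd.
  constraint 7 holds since x2 - x3 = 1.
The rest check out directly.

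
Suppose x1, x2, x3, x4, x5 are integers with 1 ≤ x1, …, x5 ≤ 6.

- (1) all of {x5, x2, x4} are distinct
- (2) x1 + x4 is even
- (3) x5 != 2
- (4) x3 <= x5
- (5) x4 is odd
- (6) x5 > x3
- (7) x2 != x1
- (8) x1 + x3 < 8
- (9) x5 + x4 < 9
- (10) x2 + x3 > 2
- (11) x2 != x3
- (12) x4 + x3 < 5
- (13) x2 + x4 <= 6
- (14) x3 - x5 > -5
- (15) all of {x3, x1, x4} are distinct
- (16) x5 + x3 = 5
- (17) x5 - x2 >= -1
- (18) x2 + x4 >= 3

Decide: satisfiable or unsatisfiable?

Take x1 = 5, x2 = 2, x3 = 1, x4 = 3, x5 = 4. Then constraint 8: x1 + x3 = 6; constraint 9: x5 + x4 = 7, and every other listed constraint is also met.

Satisfiable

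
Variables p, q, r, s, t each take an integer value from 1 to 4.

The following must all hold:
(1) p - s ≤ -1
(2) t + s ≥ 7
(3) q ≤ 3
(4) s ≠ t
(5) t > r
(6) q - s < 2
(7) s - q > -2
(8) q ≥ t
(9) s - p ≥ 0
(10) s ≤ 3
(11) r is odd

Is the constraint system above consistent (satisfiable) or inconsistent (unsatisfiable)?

Unsatisfiable

From constraints 3 and 8: t ≤ q ≤ 3. From constraint 10: s ≤ 3. Hence t + s ≤ 6. But constraint 2 requires t + s ≥ 7, and 7 > 6. Contradiction.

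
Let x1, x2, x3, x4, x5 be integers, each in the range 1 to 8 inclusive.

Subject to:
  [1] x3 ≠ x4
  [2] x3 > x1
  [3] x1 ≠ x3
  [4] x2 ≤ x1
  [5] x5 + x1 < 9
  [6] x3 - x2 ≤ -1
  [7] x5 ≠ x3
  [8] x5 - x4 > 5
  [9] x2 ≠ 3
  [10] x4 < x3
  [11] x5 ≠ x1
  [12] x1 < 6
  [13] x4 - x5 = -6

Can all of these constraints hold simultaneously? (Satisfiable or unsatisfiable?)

Unsatisfiable

Constraints 2, 4, and 6 give x2 ≤ x1, x1 < x3, x3 < x2. Chaining: x2 ≤ x1 < x3 < x2, which forces x2 < x2 — impossible.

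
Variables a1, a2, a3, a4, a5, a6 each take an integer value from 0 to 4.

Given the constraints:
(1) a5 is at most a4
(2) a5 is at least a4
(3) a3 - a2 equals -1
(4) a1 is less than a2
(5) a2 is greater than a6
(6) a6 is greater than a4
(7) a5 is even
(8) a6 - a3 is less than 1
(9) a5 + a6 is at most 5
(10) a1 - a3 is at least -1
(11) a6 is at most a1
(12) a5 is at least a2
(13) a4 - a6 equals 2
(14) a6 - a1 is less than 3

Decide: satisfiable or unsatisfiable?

Unsatisfiable

Constraints 1, 4, 6, 11, and 12 give a6 ≤ a1, a1 < a2, a2 ≤ a5, a5 ≤ a4, a4 < a6. Chaining: a6 ≤ a1 < a2 ≤ a5 ≤ a4 < a6, which forces a6 < a6 — impossible.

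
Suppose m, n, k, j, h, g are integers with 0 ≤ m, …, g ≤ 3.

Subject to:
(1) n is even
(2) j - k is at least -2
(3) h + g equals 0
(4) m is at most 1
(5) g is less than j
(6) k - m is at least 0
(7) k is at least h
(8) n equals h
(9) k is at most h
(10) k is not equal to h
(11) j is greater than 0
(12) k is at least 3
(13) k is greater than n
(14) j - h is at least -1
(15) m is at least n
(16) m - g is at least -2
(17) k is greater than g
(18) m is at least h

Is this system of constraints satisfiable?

Unsatisfiable

From constraints 9 and 12: h ≥ k and k ≥ 3, so h ≥ 3. From constraints 4 and 18: h ≤ m and m ≤ 1, so h ≤ 1. But 1 < 3, so no value of h works.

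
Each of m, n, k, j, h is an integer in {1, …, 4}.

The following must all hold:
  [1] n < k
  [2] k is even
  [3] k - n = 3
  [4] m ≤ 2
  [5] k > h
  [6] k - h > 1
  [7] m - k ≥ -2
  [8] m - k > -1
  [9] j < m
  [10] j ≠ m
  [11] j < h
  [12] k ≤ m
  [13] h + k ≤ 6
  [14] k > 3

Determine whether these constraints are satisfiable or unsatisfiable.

Unsatisfiable

From constraint 14: k ≥ 4. From constraints 4 and 12: k ≤ m and m ≤ 2, so k ≤ 2. But 2 < 4, so no value of k works.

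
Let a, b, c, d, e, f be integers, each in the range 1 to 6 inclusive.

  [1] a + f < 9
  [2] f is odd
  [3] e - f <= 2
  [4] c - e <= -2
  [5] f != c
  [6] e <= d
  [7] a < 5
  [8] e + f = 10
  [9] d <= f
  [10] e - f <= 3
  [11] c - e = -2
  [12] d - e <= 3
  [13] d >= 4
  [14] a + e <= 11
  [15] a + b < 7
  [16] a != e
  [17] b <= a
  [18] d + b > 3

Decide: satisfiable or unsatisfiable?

Satisfiable

Take a = 3, b = 1, c = 3, d = 5, e = 5, f = 5. Then constraint 1: a + f = 8; constraint 3: e - f = 0; constraint 4: c - e = -2, and every other listed constraint is also met.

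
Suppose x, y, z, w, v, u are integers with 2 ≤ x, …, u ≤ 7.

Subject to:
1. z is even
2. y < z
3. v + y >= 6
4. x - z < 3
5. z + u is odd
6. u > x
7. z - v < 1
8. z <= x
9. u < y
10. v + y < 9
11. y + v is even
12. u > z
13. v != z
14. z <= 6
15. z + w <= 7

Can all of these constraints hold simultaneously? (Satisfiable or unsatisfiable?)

Constraints 2, 9, and 12 give y < z, z < u, u < y. Chaining: y < z < u < y, which forces y < y — impossible.

Unsatisfiable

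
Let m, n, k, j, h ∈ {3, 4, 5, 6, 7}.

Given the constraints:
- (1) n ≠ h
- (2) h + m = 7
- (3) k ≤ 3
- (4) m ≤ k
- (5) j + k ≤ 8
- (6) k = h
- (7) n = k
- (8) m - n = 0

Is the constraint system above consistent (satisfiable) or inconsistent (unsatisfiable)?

From constraints 6 and 7, n = k = h, so n = h. But constraint 1 says n ≠ h. Contradiction.

Unsatisfiable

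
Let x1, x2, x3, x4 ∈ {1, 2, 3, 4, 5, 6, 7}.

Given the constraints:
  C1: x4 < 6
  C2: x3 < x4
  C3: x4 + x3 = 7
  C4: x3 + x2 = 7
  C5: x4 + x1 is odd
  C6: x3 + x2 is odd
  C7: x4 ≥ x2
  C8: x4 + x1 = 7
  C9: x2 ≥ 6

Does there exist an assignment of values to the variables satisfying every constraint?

Unsatisfiable

From constraints 7 and 9: x4 ≥ x2 and x2 ≥ 6, so x4 ≥ 6. From constraint 1: x4 ≤ 5. But 5 < 6, so no value of x4 works.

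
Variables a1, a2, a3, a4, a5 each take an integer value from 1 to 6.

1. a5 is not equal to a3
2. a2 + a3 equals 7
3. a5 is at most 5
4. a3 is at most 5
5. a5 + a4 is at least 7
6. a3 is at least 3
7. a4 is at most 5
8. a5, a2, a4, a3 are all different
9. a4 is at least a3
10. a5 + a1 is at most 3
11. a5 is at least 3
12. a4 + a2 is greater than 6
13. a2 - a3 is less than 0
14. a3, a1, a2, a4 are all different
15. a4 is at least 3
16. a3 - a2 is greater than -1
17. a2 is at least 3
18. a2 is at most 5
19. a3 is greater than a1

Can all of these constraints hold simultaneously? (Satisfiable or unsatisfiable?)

Constraints 3, 4, 6, 7, 11, 15, 17, and 18 confine each of a5, a2, a4, a3 to the 3 values {3, …, 5}.
Constraint 8 requires all 4 of them to be distinct, but only 3 values are available — impossible by the pigeonhole principle.

Unsatisfiable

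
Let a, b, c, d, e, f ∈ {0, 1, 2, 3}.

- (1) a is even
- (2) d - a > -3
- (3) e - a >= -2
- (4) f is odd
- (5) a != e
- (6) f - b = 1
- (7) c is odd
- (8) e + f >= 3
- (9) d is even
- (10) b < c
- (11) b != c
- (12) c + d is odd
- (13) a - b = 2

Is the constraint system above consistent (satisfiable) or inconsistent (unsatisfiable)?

Satisfiable

One satisfying assignment is a = 2, b = 0, c = 1, d = 2, e = 3, f = 1.
For the less obvious constraints — constraint 2: d - a = 0; constraint 3: e - a = 1; constraint 6: f - b = 1 — and the others hold by inspection.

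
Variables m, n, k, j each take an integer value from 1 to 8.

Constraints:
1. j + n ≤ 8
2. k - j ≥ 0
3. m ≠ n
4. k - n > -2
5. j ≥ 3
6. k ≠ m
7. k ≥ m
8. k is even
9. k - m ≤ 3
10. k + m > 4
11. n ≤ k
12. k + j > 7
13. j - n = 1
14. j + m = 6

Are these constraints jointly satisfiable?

Take m = 2, n = 3, k = 4, j = 4. Then constraint 1: j + n = 7; constraint 2: k - j = 0, and every other listed constraint is also met.

Satisfiable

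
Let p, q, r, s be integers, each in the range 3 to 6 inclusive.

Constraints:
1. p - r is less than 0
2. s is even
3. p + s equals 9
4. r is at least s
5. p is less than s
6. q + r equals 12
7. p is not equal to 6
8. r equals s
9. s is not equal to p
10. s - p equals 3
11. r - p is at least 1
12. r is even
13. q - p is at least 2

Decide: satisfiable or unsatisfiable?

The assignment p = 3, q = 6, r = 6, s = 6 works:
  constraint 1 holds since p - r = -3.
  constraint 3 holds since p + s = 9.
The rest check out directly.

Satisfiable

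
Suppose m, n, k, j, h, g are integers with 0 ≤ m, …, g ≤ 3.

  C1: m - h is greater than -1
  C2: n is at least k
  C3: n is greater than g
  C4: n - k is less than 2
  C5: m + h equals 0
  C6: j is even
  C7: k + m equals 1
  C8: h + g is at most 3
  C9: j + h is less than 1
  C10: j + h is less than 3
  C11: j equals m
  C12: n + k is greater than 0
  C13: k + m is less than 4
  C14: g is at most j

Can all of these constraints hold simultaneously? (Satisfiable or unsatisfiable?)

Satisfiable

Try m = 0, n = 2, k = 1, j = 0, h = 0, g = 0.
Check constraint 1: m - h = 0; constraint 4: n - k = 1. The remaining constraints are straightforward to verify.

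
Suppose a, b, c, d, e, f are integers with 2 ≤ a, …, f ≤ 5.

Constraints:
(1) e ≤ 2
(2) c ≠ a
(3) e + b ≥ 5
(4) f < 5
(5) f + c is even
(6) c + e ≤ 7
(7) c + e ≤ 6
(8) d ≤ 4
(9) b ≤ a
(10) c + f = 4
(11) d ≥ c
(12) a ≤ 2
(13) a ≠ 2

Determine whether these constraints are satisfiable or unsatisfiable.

From constraint 1: e ≤ 2. From constraints 9 and 12: b ≤ a ≤ 2. Hence e + b ≤ 4. But constraint 3 requires e + b ≥ 5, and 5 > 4. Contradiction.

Unsatisfiable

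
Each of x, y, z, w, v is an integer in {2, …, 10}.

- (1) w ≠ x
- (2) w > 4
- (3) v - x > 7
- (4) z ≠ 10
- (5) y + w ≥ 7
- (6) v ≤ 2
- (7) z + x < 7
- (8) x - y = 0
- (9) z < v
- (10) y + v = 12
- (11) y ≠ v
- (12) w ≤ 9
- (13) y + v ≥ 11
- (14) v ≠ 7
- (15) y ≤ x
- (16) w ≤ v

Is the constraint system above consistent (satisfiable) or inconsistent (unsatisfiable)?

From constraint 2: w ≥ 5. From constraints 6 and 16: w ≤ v and v ≤ 2, so w ≤ 2. But 2 < 5, so no value of w works.

Unsatisfiable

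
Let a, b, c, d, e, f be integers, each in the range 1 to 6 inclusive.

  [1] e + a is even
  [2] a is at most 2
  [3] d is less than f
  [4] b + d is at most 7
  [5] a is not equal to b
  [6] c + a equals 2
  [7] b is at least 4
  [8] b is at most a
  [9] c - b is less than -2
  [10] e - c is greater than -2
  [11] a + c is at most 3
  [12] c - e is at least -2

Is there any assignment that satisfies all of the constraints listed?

Unsatisfiable

From constraint 7: b ≥ 4. From constraints 2 and 8: b ≤ a and a ≤ 2, so b ≤ 2. But 2 < 4, so no value of b works.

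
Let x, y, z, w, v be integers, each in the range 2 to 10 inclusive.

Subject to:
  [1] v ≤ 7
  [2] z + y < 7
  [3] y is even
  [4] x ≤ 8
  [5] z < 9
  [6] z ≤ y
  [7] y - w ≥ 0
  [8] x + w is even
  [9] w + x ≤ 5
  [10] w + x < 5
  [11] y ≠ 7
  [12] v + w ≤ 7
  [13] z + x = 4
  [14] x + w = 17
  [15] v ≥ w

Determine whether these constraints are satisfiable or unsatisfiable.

Unsatisfiable

From constraint 4: x ≤ 8. From constraints 1 and 15: w ≤ v ≤ 7. Hence x + w ≤ 15. But constraint 14 requires x + w = 17, and 17 > 15. Contradiction.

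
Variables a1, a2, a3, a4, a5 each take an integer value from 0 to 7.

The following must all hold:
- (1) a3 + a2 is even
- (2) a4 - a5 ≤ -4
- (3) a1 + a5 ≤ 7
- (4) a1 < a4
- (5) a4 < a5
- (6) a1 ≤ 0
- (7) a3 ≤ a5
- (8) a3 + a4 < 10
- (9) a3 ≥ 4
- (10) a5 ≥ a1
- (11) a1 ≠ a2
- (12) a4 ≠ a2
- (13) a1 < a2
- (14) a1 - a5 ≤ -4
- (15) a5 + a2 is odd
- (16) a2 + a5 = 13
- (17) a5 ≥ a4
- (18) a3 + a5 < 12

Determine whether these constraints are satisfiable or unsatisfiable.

Try a1 = 0, a2 = 6, a3 = 4, a4 = 3, a5 = 7.
Check constraint 2: a4 - a5 = -4; constraint 3: a1 + a5 = 7; constraint 8: a3 + a4 = 7. The remaining constraints are straightforward to verify.

Satisfiable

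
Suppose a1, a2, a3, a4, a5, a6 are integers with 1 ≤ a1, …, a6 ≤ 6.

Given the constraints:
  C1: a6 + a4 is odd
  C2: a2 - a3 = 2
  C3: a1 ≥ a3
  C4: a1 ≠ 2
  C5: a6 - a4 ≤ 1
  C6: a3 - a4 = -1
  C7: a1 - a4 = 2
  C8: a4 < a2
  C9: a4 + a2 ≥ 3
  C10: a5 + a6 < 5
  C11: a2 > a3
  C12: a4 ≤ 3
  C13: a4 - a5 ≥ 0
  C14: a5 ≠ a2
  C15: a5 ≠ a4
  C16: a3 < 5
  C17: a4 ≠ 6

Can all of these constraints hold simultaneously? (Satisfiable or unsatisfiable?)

Setting (a1, a2, a3, a4, a5, a6) = (4, 3, 1, 2, 1, 3) satisfies everything: constraint 2: a2 - a3 = 2; constraint 5: a6 - a4 = 1, and the others follow.

Satisfiable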